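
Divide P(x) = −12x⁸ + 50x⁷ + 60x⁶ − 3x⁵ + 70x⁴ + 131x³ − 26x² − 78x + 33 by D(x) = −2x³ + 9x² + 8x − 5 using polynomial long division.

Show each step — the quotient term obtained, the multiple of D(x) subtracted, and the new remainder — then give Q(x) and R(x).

Step 1: lead(−12x⁸ + 50x⁷ + 60x⁶ − 3x⁵ + 70x⁴ + 131x³ − 26x² − 78x + 33) ÷ lead(D) = −12x⁸ ÷ −2x³ = 6x⁵. Subtract (6x⁵)·D = −12x⁸ + 54x⁷ + 48x⁶ − 30x⁵. Remainder: −4x⁷ + 12x⁶ + 27x⁵ + 70x⁴ + 131x³ − 26x² − 78x + 33.
Step 2: lead(−4x⁷ + 12x⁶ + 27x⁵ + 70x⁴ + 131x³ − 26x² − 78x + 33) ÷ lead(D) = −4x⁷ ÷ −2x³ = 2x⁴. Subtract (2x⁴)·D = −4x⁷ + 18x⁶ + 16x⁵ − 10x⁴. Remainder: −6x⁶ + 11x⁵ + 80x⁴ + 131x³ − 26x² − 78x + 33.
Step 3: lead(−6x⁶ + 11x⁵ + 80x⁴ + 131x³ − 26x² − 78x + 33) ÷ lead(D) = −6x⁶ ÷ −2x³ = 3x³. Subtract (3x³)·D = −6x⁶ + 27x⁵ + 24x⁴ − 15x³. Remainder: −16x⁵ + 56x⁴ + 146x³ − 26x² − 78x + 33.
Step 4: lead(−16x⁵ + 56x⁴ + 146x³ − 26x² − 78x + 33) ÷ lead(D) = −16x⁵ ÷ −2x³ = 8x². Subtract (8x²)·D = −16x⁵ + 72x⁴ + 64x³ − 40x². Remainder: −16x⁴ + 82x³ + 14x² − 78x + 33.
Step 5: lead(−16x⁴ + 82x³ + 14x² − 78x + 33) ÷ lead(D) = −16x⁴ ÷ −2x³ = 8x. Subtract (8x)·D = −16x⁴ + 72x³ + 64x² − 40x. Remainder: 10x³ − 50x² − 38x + 33.
Step 6: lead(10x³ − 50x² − 38x + 33) ÷ lead(D) = 10x³ ÷ −2x³ = −5. Subtract (−5)·D = 10x³ − 45x² − 40x + 25. Remainder: −5x² + 2x + 8.

Q(x) = 6x⁵ + 2x⁴ + 3x³ + 8x² + 8x − 5; R(x) = −5x² + 2x + 8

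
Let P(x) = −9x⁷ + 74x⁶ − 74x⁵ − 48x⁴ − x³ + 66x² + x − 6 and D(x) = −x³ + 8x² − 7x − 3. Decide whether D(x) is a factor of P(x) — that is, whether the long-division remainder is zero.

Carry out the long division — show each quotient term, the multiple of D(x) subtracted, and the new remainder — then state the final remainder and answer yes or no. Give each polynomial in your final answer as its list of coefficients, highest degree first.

Step 1: lead(−9x⁷ + 74x⁶ − 74x⁵ − 48x⁴ − x³ + 66x² + x − 6) ÷ lead(D) = −9x⁷ ÷ −x³ = 9x⁴. Subtract (9x⁴)·D = −9x⁷ + 72x⁶ − 63x⁵ − 27x⁴. Remainder: 2x⁶ − 11x⁵ − 21x⁴ − x³ + 66x² + x − 6.
Step 2: lead(2x⁶ − 11x⁵ − 21x⁴ − x³ + 66x² + x − 6) ÷ lead(D) = 2x⁶ ÷ −x³ = −2x³. Subtract (−2x³)·D = 2x⁶ − 16x⁵ + 14x⁴ + 6x³. Remainder: 5x⁵ − 35x⁴ − 7x³ + 66x² + x − 6.
Step 3: lead(5x⁵ − 35x⁴ − 7x³ + 66x² + x − 6) ÷ lead(D) = 5x⁵ ÷ −x³ = −5x². Subtract (−5x²)·D = 5x⁵ − 40x⁴ + 35x³ + 15x². Remainder: 5x⁴ − 42x³ + 51x² + x − 6.
Step 4: lead(5x⁴ − 42x³ + 51x² + x − 6) ÷ lead(D) = 5x⁴ ÷ −x³ = −5x. Subtract (−5x)·D = 5x⁴ − 40x³ + 35x² + 15x. Remainder: −2x³ + 16x² − 14x − 6.
Step 5: lead(−2x³ + 16x² − 14x − 6) ÷ lead(D) = −2x³ ÷ −x³ = 2. Subtract (2)·D = −2x³ + 16x² − 14x − 6. Remainder: 0.

R = [0], so D(x) is a factor of P(x). yes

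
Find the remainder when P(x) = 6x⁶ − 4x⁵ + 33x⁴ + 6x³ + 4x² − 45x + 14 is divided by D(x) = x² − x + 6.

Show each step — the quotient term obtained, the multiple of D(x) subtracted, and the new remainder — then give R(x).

R(x) = −4

Step 1: lead(6x⁶ − 4x⁵ + 33x⁴ + 6x³ + 4x² − 45x + 14) ÷ lead(D) = 6x⁶ ÷ x² = 6x⁴. Subtract (6x⁴)·D = 6x⁶ − 6x⁵ + 36x⁴. Remainder: 2x⁵ − 3x⁴ + 6x³ + 4x² − 45x + 14.
Step 2: lead(2x⁵ − 3x⁴ + 6x³ + 4x² − 45x + 14) ÷ lead(D) = 2x⁵ ÷ x² = 2x³. Subtract (2x³)·D = 2x⁵ − 2x⁴ + 12x³. Remainder: −x⁴ − 6x³ + 4x² − 45x + 14.
Step 3: lead(−x⁴ − 6x³ + 4x² − 45x + 14) ÷ lead(D) = −x⁴ ÷ x² = −x². Subtract (−x²)·D = −x⁴ + x³ − 6x². Remainder: −7x³ + 10x² − 45x + 14.
Step 4: lead(−7x³ + 10x² − 45x + 14) ÷ lead(D) = −7x³ ÷ x² = −7x. Subtract (−7x)·D = −7x³ + 7x² − 42x. Remainder: 3x² − 3x + 14.
Step 5: lead(3x² − 3x + 14) ÷ lead(D) = 3x² ÷ x² = 3. Subtract (3)·D = 3x² − 3x + 18. Remainder: −4.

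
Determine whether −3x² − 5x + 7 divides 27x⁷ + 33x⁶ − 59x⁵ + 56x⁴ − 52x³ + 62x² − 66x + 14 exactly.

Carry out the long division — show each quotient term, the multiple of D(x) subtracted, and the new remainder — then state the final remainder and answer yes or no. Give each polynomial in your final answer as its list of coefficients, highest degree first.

Step 1: lead(27x⁷ + 33x⁶ − 59x⁵ + 56x⁴ − 52x³ + 62x² − 66x + 14) ÷ lead(D) = 27x⁷ ÷ −3x² = −9x⁵. Subtract (−9x⁵)·D = 27x⁷ + 45x⁶ − 63x⁵. Remainder: −12x⁶ + 4x⁵ + 56x⁴ − 52x³ + 62x² − 66x + 14.
Step 2: lead(−12x⁶ + 4x⁵ + 56x⁴ − 52x³ + 62x² − 66x + 14) ÷ lead(D) = −12x⁶ ÷ −3x² = 4x⁴. Subtract (4x⁴)·D = −12x⁶ − 20x⁵ + 28x⁴. Remainder: 24x⁵ + 28x⁴ − 52x³ + 62x² − 66x + 14.
Step 3: lead(24x⁵ + 28x⁴ − 52x³ + 62x² − 66x + 14) ÷ lead(D) = 24x⁵ ÷ −3x² = −8x³. Subtract (−8x³)·D = 24x⁵ + 40x⁴ − 56x³. Remainder: −12x⁴ + 4x³ + 62x² − 66x + 14.
Step 4: lead(−12x⁴ + 4x³ + 62x² − 66x + 14) ÷ lead(D) = −12x⁴ ÷ −3x² = 4x². Subtract (4x²)·D = −12x⁴ − 20x³ + 28x². Remainder: 24x³ + 34x² − 66x + 14.
Step 5: lead(24x³ + 34x² − 66x + 14) ÷ lead(D) = 24x³ ÷ −3x² = −8x. Subtract (−8x)·D = 24x³ + 40x² − 56x. Remainder: −6x² − 10x + 14.
Step 6: lead(−6x² − 10x + 14) ÷ lead(D) = −6x² ÷ −3x² = 2. Subtract (2)·D = −6x² − 10x + 14. Remainder: 0.

R = [0], so D(x) is a factor of P(x). yes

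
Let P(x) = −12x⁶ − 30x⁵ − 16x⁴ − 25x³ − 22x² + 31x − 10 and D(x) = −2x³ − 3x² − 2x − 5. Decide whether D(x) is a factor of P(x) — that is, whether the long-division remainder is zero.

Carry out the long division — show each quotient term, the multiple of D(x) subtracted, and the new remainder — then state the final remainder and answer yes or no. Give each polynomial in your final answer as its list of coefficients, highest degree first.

R = [0], so D(x) is a factor of P(x). yes

Step 1: lead(−12x⁶ − 30x⁵ − 16x⁴ − 25x³ − 22x² + 31x − 10) ÷ lead(D) = −12x⁶ ÷ −2x³ = 6x³. Subtract (6x³)·D = −12x⁶ − 18x⁵ − 12x⁴ − 30x³. Remainder: −12x⁵ − 4x⁴ + 5x³ − 22x² + 31x − 10.
Step 2: lead(−12x⁵ − 4x⁴ + 5x³ − 22x² + 31x − 10) ÷ lead(D) = −12x⁵ ÷ −2x³ = 6x². Subtract (6x²)·D = −12x⁵ − 18x⁴ − 12x³ − 30x². Remainder: 14x⁴ + 17x³ + 8x² + 31x − 10.
Step 3: lead(14x⁴ + 17x³ + 8x² + 31x − 10) ÷ lead(D) = 14x⁴ ÷ −2x³ = −7x. Subtract (−7x)·D = 14x⁴ + 21x³ + 14x² + 35x. Remainder: −4x³ − 6x² − 4x − 10.
Step 4: lead(−4x³ − 6x² − 4x − 10) ÷ lead(D) = −4x³ ÷ −2x³ = 2. Subtract (2)·D = −4x³ − 6x² − 4x − 10. Remainder: 0.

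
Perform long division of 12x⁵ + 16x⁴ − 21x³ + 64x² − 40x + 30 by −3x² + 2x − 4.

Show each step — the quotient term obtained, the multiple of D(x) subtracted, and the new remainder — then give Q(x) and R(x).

Step 1: lead(12x⁵ + 16x⁴ − 21x³ + 64x² − 40x + 30) ÷ lead(D) = 12x⁵ ÷ −3x² = −4x³. Subtract (−4x³)·D = 12x⁵ − 8x⁴ + 16x³. Remainder: 24x⁴ − 37x³ + 64x² − 40x + 30.
Step 2: lead(24x⁴ − 37x³ + 64x² − 40x + 30) ÷ lead(D) = 24x⁴ ÷ −3x² = −8x². Subtract (−8x²)·D = 24x⁴ − 16x³ + 32x². Remainder: −21x³ + 32x² − 40x + 30.
Step 3: lead(−21x³ + 32x² − 40x + 30) ÷ lead(D) = −21x³ ÷ −3x² = 7x. Subtract (7x)·D = −21x³ + 14x² − 28x. Remainder: 18x² − 12x + 30.
Step 4: lead(18x² − 12x + 30) ÷ lead(D) = 18x² ÷ −3x² = −6. Subtract (−6)·D = 18x² − 12x + 24. Remainder: 6.

Q(x) = −4x³ − 8x² + 7x − 6; R(x) = 6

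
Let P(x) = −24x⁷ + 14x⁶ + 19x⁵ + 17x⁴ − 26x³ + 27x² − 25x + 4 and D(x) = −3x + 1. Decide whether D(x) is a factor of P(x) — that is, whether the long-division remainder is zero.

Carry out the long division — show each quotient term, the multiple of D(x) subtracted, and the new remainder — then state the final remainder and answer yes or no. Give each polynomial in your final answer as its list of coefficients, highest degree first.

Step 1: lead(−24x⁷ + 14x⁶ + 19x⁵ + 17x⁴ − 26x³ + 27x² − 25x + 4) ÷ lead(D) = −24x⁷ ÷ −3x = 8x⁶. Subtract (8x⁶)·D = −24x⁷ + 8x⁶. Remainder: 6x⁶ + 19x⁵ + 17x⁴ − 26x³ + 27x² − 25x + 4.
Step 2: lead(6x⁶ + 19x⁵ + 17x⁴ − 26x³ + 27x² − 25x + 4) ÷ lead(D) = 6x⁶ ÷ −3x = −2x⁵. Subtract (−2x⁵)·D = 6x⁶ − 2x⁵. Remainder: 21x⁵ + 17x⁴ − 26x³ + 27x² − 25x + 4.
Step 3: lead(21x⁵ + 17x⁴ − 26x³ + 27x² − 25x + 4) ÷ lead(D) = 21x⁵ ÷ −3x = −7x⁴. Subtract (−7x⁴)·D = 21x⁵ − 7x⁴. Remainder: 24x⁴ − 26x³ + 27x² − 25x + 4.
Step 4: lead(24x⁴ − 26x³ + 27x² − 25x + 4) ÷ lead(D) = 24x⁴ ÷ −3x = −8x³. Subtract (−8x³)·D = 24x⁴ − 8x³. Remainder: −18x³ + 27x² − 25x + 4.
Step 5: lead(−18x³ + 27x² − 25x + 4) ÷ lead(D) = −18x³ ÷ −3x = 6x². Subtract (6x²)·D = −18x³ + 6x². Remainder: 21x² − 25x + 4.
Step 6: lead(21x² − 25x + 4) ÷ lead(D) = 21x² ÷ −3x = −7x. Subtract (−7x)·D = 21x² − 7x. Remainder: −18x + 4.
Step 7: lead(−18x + 4) ÷ lead(D) = −18x ÷ −3x = 6. Subtract (6)·D = −18x + 6. Remainder: −2.

R = [-2], so D(x) is not a factor of P(x). no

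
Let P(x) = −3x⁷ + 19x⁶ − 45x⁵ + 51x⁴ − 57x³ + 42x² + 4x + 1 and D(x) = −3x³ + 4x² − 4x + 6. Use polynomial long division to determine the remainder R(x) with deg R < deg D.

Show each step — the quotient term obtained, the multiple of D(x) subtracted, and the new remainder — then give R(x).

Step 1: lead(−3x⁷ + 19x⁶ − 45x⁵ + 51x⁴ − 57x³ + 42x² + 4x + 1) ÷ lead(D) = −3x⁷ ÷ −3x³ = x⁴. Subtract (x⁴)·D = −3x⁷ + 4x⁶ − 4x⁵ + 6x⁴. Remainder: 15x⁶ − 41x⁵ + 45x⁴ − 57x³ + 42x² + 4x + 1.
Step 2: lead(15x⁶ − 41x⁵ + 45x⁴ − 57x³ + 42x² + 4x + 1) ÷ lead(D) = 15x⁶ ÷ −3x³ = −5x³. Subtract (−5x³)·D = 15x⁶ − 20x⁵ + 20x⁴ − 30x³. Remainder: −21x⁵ + 25x⁴ − 27x³ + 42x² + 4x + 1.
Step 3: lead(−21x⁵ + 25x⁴ − 27x³ + 42x² + 4x + 1) ÷ lead(D) = −21x⁵ ÷ −3x³ = 7x². Subtract (7x²)·D = −21x⁵ + 28x⁴ − 28x³ + 42x². Remainder: −3x⁴ + x³ + 4x + 1.
Step 4: lead(−3x⁴ + x³ + 4x + 1) ÷ lead(D) = −3x⁴ ÷ −3x³ = x. Subtract (x)·D = −3x⁴ + 4x³ − 4x² + 6x. Remainder: −3x³ + 4x² − 2x + 1.
Step 5: lead(−3x³ + 4x² − 2x + 1) ÷ lead(D) = −3x³ ÷ −3x³ = 1. Subtract (1)·D = −3x³ + 4x² − 4x + 6. Remainder: 2x − 5.

R(x) = 2x − 5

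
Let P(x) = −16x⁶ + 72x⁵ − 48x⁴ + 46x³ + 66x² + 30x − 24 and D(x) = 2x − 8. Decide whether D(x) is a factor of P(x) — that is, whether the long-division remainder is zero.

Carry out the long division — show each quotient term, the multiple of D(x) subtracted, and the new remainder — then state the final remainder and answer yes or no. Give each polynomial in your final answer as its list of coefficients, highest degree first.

Step 1: lead(−16x⁶ + 72x⁵ − 48x⁴ + 46x³ + 66x² + 30x − 24) ÷ lead(D) = −16x⁶ ÷ 2x = −8x⁵. Subtract (−8x⁵)·D = −16x⁶ + 64x⁵. Remainder: 8x⁵ − 48x⁴ + 46x³ + 66x² + 30x − 24.
Step 2: lead(8x⁵ − 48x⁴ + 46x³ + 66x² + 30x − 24) ÷ lead(D) = 8x⁵ ÷ 2x = 4x⁴. Subtract (4x⁴)·D = 8x⁵ − 32x⁴. Remainder: −16x⁴ + 46x³ + 66x² + 30x − 24.
Step 3: lead(−16x⁴ + 46x³ + 66x² + 30x − 24) ÷ lead(D) = −16x⁴ ÷ 2x = −8x³. Subtract (−8x³)·D = −16x⁴ + 64x³. Remainder: −18x³ + 66x² + 30x − 24.
Step 4: lead(−18x³ + 66x² + 30x − 24) ÷ lead(D) = −18x³ ÷ 2x = −9x². Subtract (−9x²)·D = −18x³ + 72x². Remainder: −6x² + 30x − 24.
Step 5: lead(−6x² + 30x − 24) ÷ lead(D) = −6x² ÷ 2x = −3x. Subtract (−3x)·D = −6x² + 24x. Remainder: 6x − 24.
Step 6: lead(6x − 24) ÷ lead(D) = 6x ÷ 2x = 3. Subtract (3)·D = 6x − 24. Remainder: 0.

R = [0], so D(x) is a factor of P(x). yes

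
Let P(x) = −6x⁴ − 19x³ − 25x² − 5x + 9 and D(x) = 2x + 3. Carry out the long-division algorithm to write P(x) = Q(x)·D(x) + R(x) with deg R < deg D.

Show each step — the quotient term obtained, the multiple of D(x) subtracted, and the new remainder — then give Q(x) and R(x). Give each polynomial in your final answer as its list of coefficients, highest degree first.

Step 1: lead(−6x⁴ − 19x³ − 25x² − 5x + 9) ÷ lead(D) = −6x⁴ ÷ 2x = −3x³. Subtract (−3x³)·D = −6x⁴ − 9x³. Remainder: −10x³ − 25x² − 5x + 9.
Step 2: lead(−10x³ − 25x² − 5x + 9) ÷ lead(D) = −10x³ ÷ 2x = −5x². Subtract (−5x²)·D = −10x³ − 15x². Remainder: −10x² − 5x + 9.
Step 3: lead(−10x² − 5x + 9) ÷ lead(D) = −10x² ÷ 2x = −5x. Subtract (−5x)·D = −10x² − 15x. Remainder: 10x + 9.
Step 4: lead(10x + 9) ÷ lead(D) = 10x ÷ 2x = 5. Subtract (5)·D = 10x + 15. Remainder: −6.

Q = [-3, -5, -5, 5]; R = [-6]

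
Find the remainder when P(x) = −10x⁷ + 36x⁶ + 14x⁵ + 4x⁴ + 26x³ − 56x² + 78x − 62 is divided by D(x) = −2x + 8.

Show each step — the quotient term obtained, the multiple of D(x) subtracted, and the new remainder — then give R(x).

R(x) = −6

Step 1: lead(−10x⁷ + 36x⁶ + 14x⁵ + 4x⁴ + 26x³ − 56x² + 78x − 62) ÷ lead(D) = −10x⁷ ÷ −2x = 5x⁶. Subtract (5x⁶)·D = −10x⁷ + 40x⁶. Remainder: −4x⁶ + 14x⁵ + 4x⁴ + 26x³ − 56x² + 78x − 62.
Step 2: lead(−4x⁶ + 14x⁵ + 4x⁴ + 26x³ − 56x² + 78x − 62) ÷ lead(D) = −4x⁶ ÷ −2x = 2x⁵. Subtract (2x⁵)·D = −4x⁶ + 16x⁵. Remainder: −2x⁵ + 4x⁴ + 26x³ − 56x² + 78x − 62.
Step 3: lead(−2x⁵ + 4x⁴ + 26x³ − 56x² + 78x − 62) ÷ lead(D) = −2x⁵ ÷ −2x = x⁴. Subtract (x⁴)·D = −2x⁵ + 8x⁴. Remainder: −4x⁴ + 26x³ − 56x² + 78x − 62.
Step 4: lead(−4x⁴ + 26x³ − 56x² + 78x − 62) ÷ lead(D) = −4x⁴ ÷ −2x = 2x³. Subtract (2x³)·D = −4x⁴ + 16x³. Remainder: 10x³ − 56x² + 78x − 62.
Step 5: lead(10x³ − 56x² + 78x − 62) ÷ lead(D) = 10x³ ÷ −2x = −5x². Subtract (−5x²)·D = 10x³ − 40x². Remainder: −16x² + 78x − 62.
Step 6: lead(−16x² + 78x − 62) ÷ lead(D) = −16x² ÷ −2x = 8x. Subtract (8x)·D = −16x² + 64x. Remainder: 14x − 62.
Step 7: lead(14x − 62) ÷ lead(D) = 14x ÷ −2x = −7. Subtract (−7)·D = 14x − 56. Remainder: −6.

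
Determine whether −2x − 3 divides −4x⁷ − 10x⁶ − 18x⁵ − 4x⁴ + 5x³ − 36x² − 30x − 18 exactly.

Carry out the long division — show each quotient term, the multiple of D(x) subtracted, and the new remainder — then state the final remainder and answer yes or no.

Step 1: lead(−4x⁷ − 10x⁶ − 18x⁵ − 4x⁴ + 5x³ − 36x² − 30x − 18) ÷ lead(D) = −4x⁷ ÷ −2x = 2x⁶. Subtract (2x⁶)·D = −4x⁷ − 6x⁶. Remainder: −4x⁶ − 18x⁵ − 4x⁴ + 5x³ − 36x² − 30x − 18.
Step 2: lead(−4x⁶ − 18x⁵ − 4x⁴ + 5x³ − 36x² − 30x − 18) ÷ lead(D) = −4x⁶ ÷ −2x = 2x⁵. Subtract (2x⁵)·D = −4x⁶ − 6x⁵. Remainder: −12x⁵ − 4x⁴ + 5x³ − 36x² − 30x − 18.
Step 3: lead(−12x⁵ − 4x⁴ + 5x³ − 36x² − 30x − 18) ÷ lead(D) = −12x⁵ ÷ −2x = 6x⁴. Subtract (6x⁴)·D = −12x⁵ − 18x⁴. Remainder: 14x⁴ + 5x³ − 36x² − 30x − 18.
Step 4: lead(14x⁴ + 5x³ − 36x² − 30x − 18) ÷ lead(D) = 14x⁴ ÷ −2x = −7x³. Subtract (−7x³)·D = 14x⁴ + 21x³. Remainder: −16x³ − 36x² − 30x − 18.
Step 5: lead(−16x³ − 36x² − 30x − 18) ÷ lead(D) = −16x³ ÷ −2x = 8x². Subtract (8x²)·D = −16x³ − 24x². Remainder: −12x² − 30x − 18.
Step 6: lead(−12x² − 30x − 18) ÷ lead(D) = −12x² ÷ −2x = 6x. Subtract (6x)·D = −12x² − 18x. Remainder: −12x − 18.
Step 7: lead(−12x − 18) ÷ lead(D) = −12x ÷ −2x = 6. Subtract (6)·D = −12x − 18. Remainder: 0.

R(x) = 0, so D(x) is a factor of P(x). yes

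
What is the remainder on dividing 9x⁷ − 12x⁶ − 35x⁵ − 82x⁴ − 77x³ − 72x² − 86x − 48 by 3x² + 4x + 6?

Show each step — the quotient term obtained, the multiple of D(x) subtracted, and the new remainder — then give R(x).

R(x) = 0

Step 1: lead(9x⁷ − 12x⁶ − 35x⁵ − 82x⁴ − 77x³ − 72x² − 86x − 48) ÷ lead(D) = 9x⁷ ÷ 3x² = 3x⁵. Subtract (3x⁵)·D = 9x⁷ + 12x⁶ + 18x⁵. Remainder: −24x⁶ − 53x⁵ − 82x⁴ − 77x³ − 72x² − 86x − 48.
Step 2: lead(−24x⁶ − 53x⁵ − 82x⁴ − 77x³ − 72x² − 86x − 48) ÷ lead(D) = −24x⁶ ÷ 3x² = −8x⁴. Subtract (−8x⁴)·D = −24x⁶ − 32x⁵ − 48x⁴. Remainder: −21x⁵ − 34x⁴ − 77x³ − 72x² − 86x − 48.
Step 3: lead(−21x⁵ − 34x⁴ − 77x³ − 72x² − 86x − 48) ÷ lead(D) = −21x⁵ ÷ 3x² = −7x³. Subtract (−7x³)·D = −21x⁵ − 28x⁴ − 42x³. Remainder: −6x⁴ − 35x³ − 72x² − 86x − 48.
Step 4: lead(−6x⁴ − 35x³ − 72x² − 86x − 48) ÷ lead(D) = −6x⁴ ÷ 3x² = −2x². Subtract (−2x²)·D = −6x⁴ − 8x³ − 12x². Remainder: −27x³ − 60x² − 86x − 48.
Step 5: lead(−27x³ − 60x² − 86x − 48) ÷ lead(D) = −27x³ ÷ 3x² = −9x. Subtract (−9x)·D = −27x³ − 36x² − 54x. Remainder: −24x² − 32x − 48.
Step 6: lead(−24x² − 32x − 48) ÷ lead(D) = −24x² ÷ 3x² = −8. Subtract (−8)·D = −24x² − 32x − 48. Remainder: 0.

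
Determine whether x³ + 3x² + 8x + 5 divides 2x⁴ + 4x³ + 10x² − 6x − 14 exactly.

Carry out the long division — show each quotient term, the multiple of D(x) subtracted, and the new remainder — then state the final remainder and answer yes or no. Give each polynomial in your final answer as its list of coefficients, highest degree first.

R = [-4], so D(x) is not a factor of P(x). no

Step 1: lead(2x⁴ + 4x³ + 10x² − 6x − 14) ÷ lead(D) = 2x⁴ ÷ x³ = 2x. Subtract (2x)·D = 2x⁴ + 6x³ + 16x² + 10x. Remainder: −2x³ − 6x² − 16x − 14.
Step 2: lead(−2x³ − 6x² − 16x − 14) ÷ lead(D) = −2x³ ÷ x³ = −2. Subtract (−2)·D = −2x³ − 6x² − 16x − 10. Remainder: −4.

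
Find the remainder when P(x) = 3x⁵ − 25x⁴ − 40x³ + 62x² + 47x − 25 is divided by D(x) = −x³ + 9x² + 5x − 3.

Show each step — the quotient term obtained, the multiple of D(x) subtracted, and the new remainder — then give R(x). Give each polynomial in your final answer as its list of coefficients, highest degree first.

R = [6, -4]

Step 1: lead(3x⁵ − 25x⁴ − 40x³ + 62x² + 47x − 25) ÷ lead(D) = 3x⁵ ÷ −x³ = −3x². Subtract (−3x²)·D = 3x⁵ − 27x⁴ − 15x³ + 9x². Remainder: 2x⁴ − 25x³ + 53x² + 47x − 25.
Step 2: lead(2x⁴ − 25x³ + 53x² + 47x − 25) ÷ lead(D) = 2x⁴ ÷ −x³ = −2x. Subtract (−2x)·D = 2x⁴ − 18x³ − 10x² + 6x. Remainder: −7x³ + 63x² + 41x − 25.
Step 3: lead(−7x³ + 63x² + 41x − 25) ÷ lead(D) = −7x³ ÷ −x³ = 7. Subtract (7)·D = −7x³ + 63x² + 35x − 21. Remainder: 6x − 4.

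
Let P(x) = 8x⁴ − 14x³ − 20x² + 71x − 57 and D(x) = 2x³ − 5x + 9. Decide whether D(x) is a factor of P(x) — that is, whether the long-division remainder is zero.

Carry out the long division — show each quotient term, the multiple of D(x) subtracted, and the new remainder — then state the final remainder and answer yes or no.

Step 1: lead(8x⁴ − 14x³ − 20x² + 71x − 57) ÷ lead(D) = 8x⁴ ÷ 2x³ = 4x. Subtract (4x)·D = 8x⁴ − 20x² + 36x. Remainder: −14x³ + 35x − 57.
Step 2: lead(−14x³ + 35x − 57) ÷ lead(D) = −14x³ ÷ 2x³ = −7. Subtract (−7)·D = −14x³ + 35x − 63. Remainder: 6.

R(x) = 6, so D(x) is not a factor of P(x). no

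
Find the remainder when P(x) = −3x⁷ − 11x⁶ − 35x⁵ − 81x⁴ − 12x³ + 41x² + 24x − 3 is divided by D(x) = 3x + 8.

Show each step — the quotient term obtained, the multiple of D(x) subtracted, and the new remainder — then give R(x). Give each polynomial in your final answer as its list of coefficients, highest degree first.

R = [-3]

Step 1: lead(−3x⁷ − 11x⁶ − 35x⁵ − 81x⁴ − 12x³ + 41x² + 24x − 3) ÷ lead(D) = −3x⁷ ÷ 3x = −x⁶. Subtract (−x⁶)·D = −3x⁷ − 8x⁶. Remainder: −3x⁶ − 35x⁵ − 81x⁴ − 12x³ + 41x² + 24x − 3.
Step 2: lead(−3x⁶ − 35x⁵ − 81x⁴ − 12x³ + 41x² + 24x − 3) ÷ lead(D) = −3x⁶ ÷ 3x = −x⁵. Subtract (−x⁵)·D = −3x⁶ − 8x⁵. Remainder: −27x⁵ − 81x⁴ − 12x³ + 41x² + 24x − 3.
Step 3: lead(−27x⁵ − 81x⁴ − 12x³ + 41x² + 24x − 3) ÷ lead(D) = −27x⁵ ÷ 3x = −9x⁴. Subtract (−9x⁴)·D = −27x⁵ − 72x⁴. Remainder: −9x⁴ − 12x³ + 41x² + 24x − 3.
Step 4: lead(−9x⁴ − 12x³ + 41x² + 24x − 3) ÷ lead(D) = −9x⁴ ÷ 3x = −3x³. Subtract (−3x³)·D = −9x⁴ − 24x³. Remainder: 12x³ + 41x² + 24x − 3.
Step 5: lead(12x³ + 41x² + 24x − 3) ÷ lead(D) = 12x³ ÷ 3x = 4x². Subtract (4x²)·D = 12x³ + 32x². Remainder: 9x² + 24x − 3.
Step 6: lead(9x² + 24x − 3) ÷ lead(D) = 9x² ÷ 3x = 3x. Subtract (3x)·D = 9x² + 24x. Remainder: −3.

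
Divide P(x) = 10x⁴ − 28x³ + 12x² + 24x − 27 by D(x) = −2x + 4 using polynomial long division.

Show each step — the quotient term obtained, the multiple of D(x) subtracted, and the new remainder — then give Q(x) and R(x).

Step 1: lead(10x⁴ − 28x³ + 12x² + 24x − 27) ÷ lead(D) = 10x⁴ ÷ −2x = −5x³. Subtract (−5x³)·D = 10x⁴ − 20x³. Remainder: −8x³ + 12x² + 24x − 27.
Step 2: lead(−8x³ + 12x² + 24x − 27) ÷ lead(D) = −8x³ ÷ −2x = 4x². Subtract (4x²)·D = −8x³ + 16x². Remainder: −4x² + 24x − 27.
Step 3: lead(−4x² + 24x − 27) ÷ lead(D) = −4x² ÷ −2x = 2x. Subtract (2x)·D = −4x² + 8x. Remainder: 16x − 27.
Step 4: lead(16x − 27) ÷ lead(D) = 16x ÷ −2x = −8. Subtract (−8)·D = 16x − 32. Remainder: 5.

Q(x) = −5x³ + 4x² + 2x − 8; R(x) = 5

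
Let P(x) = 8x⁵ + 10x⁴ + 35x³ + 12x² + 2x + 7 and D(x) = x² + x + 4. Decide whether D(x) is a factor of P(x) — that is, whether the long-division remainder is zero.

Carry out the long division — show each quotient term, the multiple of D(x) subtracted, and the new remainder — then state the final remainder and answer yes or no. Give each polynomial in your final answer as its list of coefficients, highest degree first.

R = [-5, -5], so D(x) is not a factor of P(x). no

Step 1: lead(8x⁵ + 10x⁴ + 35x³ + 12x² + 2x + 7) ÷ lead(D) = 8x⁵ ÷ x² = 8x³. Subtract (8x³)·D = 8x⁵ + 8x⁴ + 32x³. Remainder: 2x⁴ + 3x³ + 12x² + 2x + 7.
Step 2: lead(2x⁴ + 3x³ + 12x² + 2x + 7) ÷ lead(D) = 2x⁴ ÷ x² = 2x². Subtract (2x²)·D = 2x⁴ + 2x³ + 8x². Remainder: x³ + 4x² + 2x + 7.
Step 3: lead(x³ + 4x² + 2x + 7) ÷ lead(D) = x³ ÷ x² = x. Subtract (x)·D = x³ + x² + 4x. Remainder: 3x² − 2x + 7.
Step 4: lead(3x² − 2x + 7) ÷ lead(D) = 3x² ÷ x² = 3. Subtract (3)·D = 3x² + 3x + 12. Remainder: −5x − 5.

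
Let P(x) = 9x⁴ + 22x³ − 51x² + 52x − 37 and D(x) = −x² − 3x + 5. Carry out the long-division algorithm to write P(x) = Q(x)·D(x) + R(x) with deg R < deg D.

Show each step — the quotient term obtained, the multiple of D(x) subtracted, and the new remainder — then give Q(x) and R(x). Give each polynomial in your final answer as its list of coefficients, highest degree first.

Q = [-9, 5, -9]; R = [8]

Step 1: lead(9x⁴ + 22x³ − 51x² + 52x − 37) ÷ lead(D) = 9x⁴ ÷ −x² = −9x². Subtract (−9x²)·D = 9x⁴ + 27x³ − 45x². Remainder: −5x³ − 6x² + 52x − 37.
Step 2: lead(−5x³ − 6x² + 52x − 37) ÷ lead(D) = −5x³ ÷ −x² = 5x. Subtract (5x)·D = −5x³ − 15x² + 25x. Remainder: 9x² + 27x − 37.
Step 3: lead(9x² + 27x − 37) ÷ lead(D) = 9x² ÷ −x² = −9. Subtract (−9)·D = 9x² + 27x − 45. Remainder: 8.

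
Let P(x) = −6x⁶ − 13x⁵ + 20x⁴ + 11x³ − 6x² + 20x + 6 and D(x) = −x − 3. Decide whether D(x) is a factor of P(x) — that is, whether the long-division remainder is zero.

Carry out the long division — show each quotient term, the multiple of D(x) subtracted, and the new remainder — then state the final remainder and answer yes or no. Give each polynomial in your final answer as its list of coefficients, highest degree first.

Step 1: lead(−6x⁶ − 13x⁵ + 20x⁴ + 11x³ − 6x² + 20x + 6) ÷ lead(D) = −6x⁶ ÷ −x = 6x⁵. Subtract (6x⁵)·D = −6x⁶ − 18x⁵. Remainder: 5x⁵ + 20x⁴ + 11x³ − 6x² + 20x + 6.
Step 2: lead(5x⁵ + 20x⁴ + 11x³ − 6x² + 20x + 6) ÷ lead(D) = 5x⁵ ÷ −x = −5x⁴. Subtract (−5x⁴)·D = 5x⁵ + 15x⁴. Remainder: 5x⁴ + 11x³ − 6x² + 20x + 6.
Step 3: lead(5x⁴ + 11x³ − 6x² + 20x + 6) ÷ lead(D) = 5x⁴ ÷ −x = −5x³. Subtract (−5x³)·D = 5x⁴ + 15x³. Remainder: −4x³ − 6x² + 20x + 6.
Step 4: lead(−4x³ − 6x² + 20x + 6) ÷ lead(D) = −4x³ ÷ −x = 4x². Subtract (4x²)·D = −4x³ − 12x². Remainder: 6x² + 20x + 6.
Step 5: lead(6x² + 20x + 6) ÷ lead(D) = 6x² ÷ −x = −6x. Subtract (−6x)·D = 6x² + 18x. Remainder: 2x + 6.
Step 6: lead(2x + 6) ÷ lead(D) = 2x ÷ −x = −2. Subtract (−2)·D = 2x + 6. Remainder: 0.

R = [0], so D(x) is a factor of P(x). yes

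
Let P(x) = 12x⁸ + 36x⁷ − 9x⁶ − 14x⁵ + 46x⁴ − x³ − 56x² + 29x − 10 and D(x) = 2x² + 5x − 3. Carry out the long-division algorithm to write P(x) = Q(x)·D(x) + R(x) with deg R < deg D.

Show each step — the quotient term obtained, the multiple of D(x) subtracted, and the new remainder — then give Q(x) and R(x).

Step 1: lead(12x⁸ + 36x⁷ − 9x⁶ − 14x⁵ + 46x⁴ − x³ − 56x² + 29x − 10) ÷ lead(D) = 12x⁸ ÷ 2x² = 6x⁶. Subtract (6x⁶)·D = 12x⁸ + 30x⁷ − 18x⁶. Remainder: 6x⁷ + 9x⁶ − 14x⁵ + 46x⁴ − x³ − 56x² + 29x − 10.
Step 2: lead(6x⁷ + 9x⁶ − 14x⁵ + 46x⁴ − x³ − 56x² + 29x − 10) ÷ lead(D) = 6x⁷ ÷ 2x² = 3x⁵. Subtract (3x⁵)·D = 6x⁷ + 15x⁶ − 9x⁵. Remainder: −6x⁶ − 5x⁵ + 46x⁴ − x³ − 56x² + 29x − 10.
Step 3: lead(−6x⁶ − 5x⁵ + 46x⁴ − x³ − 56x² + 29x − 10) ÷ lead(D) = −6x⁶ ÷ 2x² = −3x⁴. Subtract (−3x⁴)·D = −6x⁶ − 15x⁵ + 9x⁴. Remainder: 10x⁵ + 37x⁴ − x³ − 56x² + 29x − 10.
Step 4: lead(10x⁵ + 37x⁴ − x³ − 56x² + 29x − 10) ÷ lead(D) = 10x⁵ ÷ 2x² = 5x³. Subtract (5x³)·D = 10x⁵ + 25x⁴ − 15x³. Remainder: 12x⁴ + 14x³ − 56x² + 29x − 10.
Step 5: lead(12x⁴ + 14x³ − 56x² + 29x − 10) ÷ lead(D) = 12x⁴ ÷ 2x² = 6x². Subtract (6x²)·D = 12x⁴ + 30x³ − 18x². Remainder: −16x³ − 38x² + 29x − 10.
Step 6: lead(−16x³ − 38x² + 29x − 10) ÷ lead(D) = −16x³ ÷ 2x² = −8x. Subtract (−8x)·D = −16x³ − 40x² + 24x. Remainder: 2x² + 5x − 10.
Step 7: lead(2x² + 5x − 10) ÷ lead(D) = 2x² ÷ 2x² = 1. Subtract (1)·D = 2x² + 5x − 3. Remainder: −7.

Q(x) = 6x⁶ + 3x⁵ − 3x⁴ + 5x³ + 6x² − 8x + 1; R(x) = −7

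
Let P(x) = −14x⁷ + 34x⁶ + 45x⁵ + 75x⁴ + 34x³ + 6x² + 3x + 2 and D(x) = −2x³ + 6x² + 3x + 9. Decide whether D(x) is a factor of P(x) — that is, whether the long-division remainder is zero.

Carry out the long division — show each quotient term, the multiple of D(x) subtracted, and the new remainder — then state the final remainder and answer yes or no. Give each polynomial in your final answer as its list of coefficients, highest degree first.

Step 1: lead(−14x⁷ + 34x⁶ + 45x⁵ + 75x⁴ + 34x³ + 6x² + 3x + 2) ÷ lead(D) = −14x⁷ ÷ −2x³ = 7x⁴. Subtract (7x⁴)·D = −14x⁷ + 42x⁶ + 21x⁵ + 63x⁴. Remainder: −8x⁶ + 24x⁵ + 12x⁴ + 34x³ + 6x² + 3x + 2.
Step 2: lead(−8x⁶ + 24x⁵ + 12x⁴ + 34x³ + 6x² + 3x + 2) ÷ lead(D) = −8x⁶ ÷ −2x³ = 4x³. Subtract (4x³)·D = −8x⁶ + 24x⁵ + 12x⁴ + 36x³. Remainder: −2x³ + 6x² + 3x + 2.
Step 3: lead(−2x³ + 6x² + 3x + 2) ÷ lead(D) = −2x³ ÷ −2x³ = 1. Subtract (1)·D = −2x³ + 6x² + 3x + 9. Remainder: −7.

R = [-7], so D(x) is not a factor of P(x). no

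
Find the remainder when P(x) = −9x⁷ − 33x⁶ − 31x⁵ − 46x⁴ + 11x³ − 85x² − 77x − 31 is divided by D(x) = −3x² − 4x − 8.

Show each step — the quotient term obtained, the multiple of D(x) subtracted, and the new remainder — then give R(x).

R(x) = −9x − 7

Step 1: lead(−9x⁷ − 33x⁶ − 31x⁵ − 46x⁴ + 11x³ − 85x² − 77x − 31) ÷ lead(D) = −9x⁷ ÷ −3x² = 3x⁵. Subtract (3x⁵)·D = −9x⁷ − 12x⁶ − 24x⁵. Remainder: −21x⁶ − 7x⁵ − 46x⁴ + 11x³ − 85x² − 77x − 31.
Step 2: lead(−21x⁶ − 7x⁵ − 46x⁴ + 11x³ − 85x² − 77x − 31) ÷ lead(D) = −21x⁶ ÷ −3x² = 7x⁴. Subtract (7x⁴)·D = −21x⁶ − 28x⁵ − 56x⁴. Remainder: 21x⁵ + 10x⁴ + 11x³ − 85x² − 77x − 31.
Step 3: lead(21x⁵ + 10x⁴ + 11x³ − 85x² − 77x − 31) ÷ lead(D) = 21x⁵ ÷ −3x² = −7x³. Subtract (−7x³)·D = 21x⁵ + 28x⁴ + 56x³. Remainder: −18x⁴ − 45x³ − 85x² − 77x − 31.
Step 4: lead(−18x⁴ − 45x³ − 85x² − 77x − 31) ÷ lead(D) = −18x⁴ ÷ −3x² = 6x². Subtract (6x²)·D = −18x⁴ − 24x³ − 48x². Remainder: −21x³ − 37x² − 77x − 31.
Step 5: lead(−21x³ − 37x² − 77x − 31) ÷ lead(D) = −21x³ ÷ −3x² = 7x. Subtract (7x)·D = −21x³ − 28x² − 56x. Remainder: −9x² − 21x − 31.
Step 6: lead(−9x² − 21x − 31) ÷ lead(D) = −9x² ÷ −3x² = 3. Subtract (3)·D = −9x² − 12x − 24. Remainder: −9x − 7.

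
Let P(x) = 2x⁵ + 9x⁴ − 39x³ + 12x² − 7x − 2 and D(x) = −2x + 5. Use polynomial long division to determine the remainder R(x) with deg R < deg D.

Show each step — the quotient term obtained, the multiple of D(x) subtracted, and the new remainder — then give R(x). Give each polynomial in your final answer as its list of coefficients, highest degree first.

R = [-7]

Step 1: lead(2x⁵ + 9x⁴ − 39x³ + 12x² − 7x − 2) ÷ lead(D) = 2x⁵ ÷ −2x = −x⁴. Subtract (−x⁴)·D = 2x⁵ − 5x⁴. Remainder: 14x⁴ − 39x³ + 12x² − 7x − 2.
Step 2: lead(14x⁴ − 39x³ + 12x² − 7x − 2) ÷ lead(D) = 14x⁴ ÷ −2x = −7x³. Subtract (−7x³)·D = 14x⁴ − 35x³. Remainder: −4x³ + 12x² − 7x − 2.
Step 3: lead(−4x³ + 12x² − 7x − 2) ÷ lead(D) = −4x³ ÷ −2x = 2x². Subtract (2x²)·D = −4x³ + 10x². Remainder: 2x² − 7x − 2.
Step 4: lead(2x² − 7x − 2) ÷ lead(D) = 2x² ÷ −2x = −x. Subtract (−x)·D = 2x² − 5x. Remainder: −2x − 2.
Step 5: lead(−2x − 2) ÷ lead(D) = −2x ÷ −2x = 1. Subtract (1)·D = −2x + 5. Remainder: −7.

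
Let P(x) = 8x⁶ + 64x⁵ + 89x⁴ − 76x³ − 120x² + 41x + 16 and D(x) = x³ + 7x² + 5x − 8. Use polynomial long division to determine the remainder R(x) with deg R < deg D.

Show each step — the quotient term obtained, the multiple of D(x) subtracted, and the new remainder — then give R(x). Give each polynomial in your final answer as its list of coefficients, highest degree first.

R = [-8]

Step 1: lead(8x⁶ + 64x⁵ + 89x⁴ − 76x³ − 120x² + 41x + 16) ÷ lead(D) = 8x⁶ ÷ x³ = 8x³. Subtract (8x³)·D = 8x⁶ + 56x⁵ + 40x⁴ − 64x³. Remainder: 8x⁵ + 49x⁴ − 12x³ − 120x² + 41x + 16.
Step 2: lead(8x⁵ + 49x⁴ − 12x³ − 120x² + 41x + 16) ÷ lead(D) = 8x⁵ ÷ x³ = 8x². Subtract (8x²)·D = 8x⁵ + 56x⁴ + 40x³ − 64x². Remainder: −7x⁴ − 52x³ − 56x² + 41x + 16.
Step 3: lead(−7x⁴ − 52x³ − 56x² + 41x + 16) ÷ lead(D) = −7x⁴ ÷ x³ = −7x. Subtract (−7x)·D = −7x⁴ − 49x³ − 35x² + 56x. Remainder: −3x³ − 21x² − 15x + 16.
Step 4: lead(−3x³ − 21x² − 15x + 16) ÷ lead(D) = −3x³ ÷ x³ = −3. Subtract (−3)·D = −3x³ − 21x² − 15x + 24. Remainder: −8.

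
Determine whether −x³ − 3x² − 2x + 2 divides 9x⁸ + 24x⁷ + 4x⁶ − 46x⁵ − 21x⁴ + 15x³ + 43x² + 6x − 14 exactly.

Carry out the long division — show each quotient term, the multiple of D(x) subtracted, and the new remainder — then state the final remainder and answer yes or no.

Step 1: lead(9x⁸ + 24x⁷ + 4x⁶ − 46x⁵ − 21x⁴ + 15x³ + 43x² + 6x − 14) ÷ lead(D) = 9x⁸ ÷ −x³ = −9x⁵. Subtract (−9x⁵)·D = 9x⁸ + 27x⁷ + 18x⁶ − 18x⁵. Remainder: −3x⁷ − 14x⁶ − 28x⁵ − 21x⁴ + 15x³ + 43x² + 6x − 14.
Step 2: lead(−3x⁷ − 14x⁶ − 28x⁵ − 21x⁴ + 15x³ + 43x² + 6x − 14) ÷ lead(D) = −3x⁷ ÷ −x³ = 3x⁴. Subtract (3x⁴)·D = −3x⁷ − 9x⁶ − 6x⁵ + 6x⁴. Remainder: −5x⁶ − 22x⁵ − 27x⁴ + 15x³ + 43x² + 6x − 14.
Step 3: lead(−5x⁶ − 22x⁵ − 27x⁴ + 15x³ + 43x² + 6x − 14) ÷ lead(D) = −5x⁶ ÷ −x³ = 5x³. Subtract (5x³)·D = −5x⁶ − 15x⁵ − 10x⁴ + 10x³. Remainder: −7x⁵ − 17x⁴ + 5x³ + 43x² + 6x − 14.
Step 4: lead(−7x⁵ − 17x⁴ + 5x³ + 43x² + 6x − 14) ÷ lead(D) = −7x⁵ ÷ −x³ = 7x². Subtract (7x²)·D = −7x⁵ − 21x⁴ − 14x³ + 14x². Remainder: 4x⁴ + 19x³ + 29x² + 6x − 14.
Step 5: lead(4x⁴ + 19x³ + 29x² + 6x − 14) ÷ lead(D) = 4x⁴ ÷ −x³ = −4x. Subtract (−4x)·D = 4x⁴ + 12x³ + 8x² − 8x. Remainder: 7x³ + 21x² + 14x − 14.
Step 6: lead(7x³ + 21x² + 14x − 14) ÷ lead(D) = 7x³ ÷ −x³ = −7. Subtract (−7)·D = 7x³ + 21x² + 14x − 14. Remainder: 0.

R(x) = 0, so D(x) is a factor of P(x). yes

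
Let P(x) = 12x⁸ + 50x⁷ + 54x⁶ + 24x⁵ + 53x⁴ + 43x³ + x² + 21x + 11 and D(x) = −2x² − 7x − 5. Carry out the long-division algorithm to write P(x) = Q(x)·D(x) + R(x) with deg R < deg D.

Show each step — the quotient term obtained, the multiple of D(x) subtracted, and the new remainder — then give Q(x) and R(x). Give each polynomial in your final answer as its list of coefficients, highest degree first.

Q = [-6, -4, 2, -9, 0, 1, -4]; R = [-2, -9]

Step 1: lead(12x⁸ + 50x⁷ + 54x⁶ + 24x⁵ + 53x⁴ + 43x³ + x² + 21x + 11) ÷ lead(D) = 12x⁸ ÷ −2x² = −6x⁶. Subtract (−6x⁶)·D = 12x⁸ + 42x⁷ + 30x⁶. Remainder: 8x⁷ + 24x⁶ + 24x⁵ + 53x⁴ + 43x³ + x² + 21x + 11.
Step 2: lead(8x⁷ + 24x⁶ + 24x⁵ + 53x⁴ + 43x³ + x² + 21x + 11) ÷ lead(D) = 8x⁷ ÷ −2x² = −4x⁵. Subtract (−4x⁵)·D = 8x⁷ + 28x⁶ + 20x⁵. Remainder: −4x⁶ + 4x⁵ + 53x⁴ + 43x³ + x² + 21x + 11.
Step 3: lead(−4x⁶ + 4x⁵ + 53x⁴ + 43x³ + x² + 21x + 11) ÷ lead(D) = −4x⁶ ÷ −2x² = 2x⁴. Subtract (2x⁴)·D = −4x⁶ − 14x⁵ − 10x⁴. Remainder: 18x⁵ + 63x⁴ + 43x³ + x² + 21x + 11.
Step 4: lead(18x⁵ + 63x⁴ + 43x³ + x² + 21x + 11) ÷ lead(D) = 18x⁵ ÷ −2x² = −9x³. Subtract (−9x³)·D = 18x⁵ + 63x⁴ + 45x³. Remainder: −2x³ + x² + 21x + 11.
Step 5: lead(−2x³ + x² + 21x + 11) ÷ lead(D) = −2x³ ÷ −2x² = x. Subtract (x)·D = −2x³ − 7x² − 5x. Remainder: 8x² + 26x + 11.
Step 6: lead(8x² + 26x + 11) ÷ lead(D) = 8x² ÷ −2x² = −4. Subtract (−4)·D = 8x² + 28x + 20. Remainder: −2x − 9.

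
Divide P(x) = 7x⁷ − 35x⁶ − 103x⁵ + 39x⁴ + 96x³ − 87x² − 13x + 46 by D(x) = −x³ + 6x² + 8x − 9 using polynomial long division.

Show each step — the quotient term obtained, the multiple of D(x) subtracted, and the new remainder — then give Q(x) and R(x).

Step 1: lead(7x⁷ − 35x⁶ − 103x⁵ + 39x⁴ + 96x³ − 87x² − 13x + 46) ÷ lead(D) = 7x⁷ ÷ −x³ = −7x⁴. Subtract (−7x⁴)·D = 7x⁷ − 42x⁶ − 56x⁵ + 63x⁴. Remainder: 7x⁶ − 47x⁵ − 24x⁴ + 96x³ − 87x² − 13x + 46.
Step 2: lead(7x⁶ − 47x⁵ − 24x⁴ + 96x³ − 87x² − 13x + 46) ÷ lead(D) = 7x⁶ ÷ −x³ = −7x³. Subtract (−7x³)·D = 7x⁶ − 42x⁵ − 56x⁴ + 63x³. Remainder: −5x⁵ + 32x⁴ + 33x³ − 87x² − 13x + 46.
Step 3: lead(−5x⁵ + 32x⁴ + 33x³ − 87x² − 13x + 46) ÷ lead(D) = −5x⁵ ÷ −x³ = 5x². Subtract (5x²)·D = −5x⁵ + 30x⁴ + 40x³ − 45x². Remainder: 2x⁴ − 7x³ − 42x² − 13x + 46.
Step 4: lead(2x⁴ − 7x³ − 42x² − 13x + 46) ÷ lead(D) = 2x⁴ ÷ −x³ = −2x. Subtract (−2x)·D = 2x⁴ − 12x³ − 16x² + 18x. Remainder: 5x³ − 26x² − 31x + 46.
Step 5: lead(5x³ − 26x² − 31x + 46) ÷ lead(D) = 5x³ ÷ −x³ = −5. Subtract (−5)·D = 5x³ − 30x² − 40x + 45. Remainder: 4x² + 9x + 1.

Q(x) = −7x⁴ − 7x³ + 5x² − 2x − 5; R(x) = 4x² + 9x + 1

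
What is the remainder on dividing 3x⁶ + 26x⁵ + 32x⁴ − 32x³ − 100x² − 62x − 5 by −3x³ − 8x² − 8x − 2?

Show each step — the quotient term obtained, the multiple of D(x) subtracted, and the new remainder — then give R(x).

R(x) = 2x + 7

Step 1: lead(3x⁶ + 26x⁵ + 32x⁴ − 32x³ − 100x² − 62x − 5) ÷ lead(D) = 3x⁶ ÷ −3x³ = −x³. Subtract (−x³)·D = 3x⁶ + 8x⁵ + 8x⁴ + 2x³. Remainder: 18x⁵ + 24x⁴ − 34x³ − 100x² − 62x − 5.
Step 2: lead(18x⁵ + 24x⁴ − 34x³ − 100x² − 62x − 5) ÷ lead(D) = 18x⁵ ÷ −3x³ = −6x². Subtract (−6x²)·D = 18x⁵ + 48x⁴ + 48x³ + 12x². Remainder: −24x⁴ − 82x³ − 112x² − 62x − 5.
Step 3: lead(−24x⁴ − 82x³ − 112x² − 62x − 5) ÷ lead(D) = −24x⁴ ÷ −3x³ = 8x. Subtract (8x)·D = −24x⁴ − 64x³ − 64x² − 16x. Remainder: −18x³ − 48x² − 46x − 5.
Step 4: lead(−18x³ − 48x² − 46x − 5) ÷ lead(D) = −18x³ ÷ −3x³ = 6. Subtract (6)·D = −18x³ − 48x² − 48x − 12. Remainder: 2x + 7.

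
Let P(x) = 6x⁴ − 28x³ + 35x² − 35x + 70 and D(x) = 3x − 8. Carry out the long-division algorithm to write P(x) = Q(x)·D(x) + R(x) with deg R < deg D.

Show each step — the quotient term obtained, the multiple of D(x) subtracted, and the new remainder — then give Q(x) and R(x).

Step 1: lead(6x⁴ − 28x³ + 35x² − 35x + 70) ÷ lead(D) = 6x⁴ ÷ 3x = 2x³. Subtract (2x³)·D = 6x⁴ − 16x³. Remainder: −12x³ + 35x² − 35x + 70.
Step 2: lead(−12x³ + 35x² − 35x + 70) ÷ lead(D) = −12x³ ÷ 3x = −4x². Subtract (−4x²)·D = −12x³ + 32x². Remainder: 3x² − 35x + 70.
Step 3: lead(3x² − 35x + 70) ÷ lead(D) = 3x² ÷ 3x = x. Subtract (x)·D = 3x² − 8x. Remainder: −27x + 70.
Step 4: lead(−27x + 70) ÷ lead(D) = −27x ÷ 3x = −9. Subtract (−9)·D = −27x + 72. Remainder: −2.

Q(x) = 2x³ − 4x² + x − 9; R(x) = −2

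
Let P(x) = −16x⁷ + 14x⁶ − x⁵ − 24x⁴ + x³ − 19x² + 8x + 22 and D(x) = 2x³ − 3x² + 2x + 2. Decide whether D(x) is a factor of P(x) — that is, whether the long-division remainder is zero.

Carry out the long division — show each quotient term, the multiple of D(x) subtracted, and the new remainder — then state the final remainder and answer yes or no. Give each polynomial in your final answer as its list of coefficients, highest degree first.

R = [-8, 8], so D(x) is not a factor of P(x). no

Step 1: lead(−16x⁷ + 14x⁶ − x⁵ − 24x⁴ + x³ − 19x² + 8x + 22) ÷ lead(D) = −16x⁷ ÷ 2x³ = −8x⁴. Subtract (−8x⁴)·D = −16x⁷ + 24x⁶ − 16x⁵ − 16x⁴. Remainder: −10x⁶ + 15x⁵ − 8x⁴ + x³ − 19x² + 8x + 22.
Step 2: lead(−10x⁶ + 15x⁵ − 8x⁴ + x³ − 19x² + 8x + 22) ÷ lead(D) = −10x⁶ ÷ 2x³ = −5x³. Subtract (−5x³)·D = −10x⁶ + 15x⁵ − 10x⁴ − 10x³. Remainder: 2x⁴ + 11x³ − 19x² + 8x + 22.
Step 3: lead(2x⁴ + 11x³ − 19x² + 8x + 22) ÷ lead(D) = 2x⁴ ÷ 2x³ = x. Subtract (x)·D = 2x⁴ − 3x³ + 2x² + 2x. Remainder: 14x³ − 21x² + 6x + 22.
Step 4: lead(14x³ − 21x² + 6x + 22) ÷ lead(D) = 14x³ ÷ 2x³ = 7. Subtract (7)·D = 14x³ − 21x² + 14x + 14. Remainder: −8x + 8.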